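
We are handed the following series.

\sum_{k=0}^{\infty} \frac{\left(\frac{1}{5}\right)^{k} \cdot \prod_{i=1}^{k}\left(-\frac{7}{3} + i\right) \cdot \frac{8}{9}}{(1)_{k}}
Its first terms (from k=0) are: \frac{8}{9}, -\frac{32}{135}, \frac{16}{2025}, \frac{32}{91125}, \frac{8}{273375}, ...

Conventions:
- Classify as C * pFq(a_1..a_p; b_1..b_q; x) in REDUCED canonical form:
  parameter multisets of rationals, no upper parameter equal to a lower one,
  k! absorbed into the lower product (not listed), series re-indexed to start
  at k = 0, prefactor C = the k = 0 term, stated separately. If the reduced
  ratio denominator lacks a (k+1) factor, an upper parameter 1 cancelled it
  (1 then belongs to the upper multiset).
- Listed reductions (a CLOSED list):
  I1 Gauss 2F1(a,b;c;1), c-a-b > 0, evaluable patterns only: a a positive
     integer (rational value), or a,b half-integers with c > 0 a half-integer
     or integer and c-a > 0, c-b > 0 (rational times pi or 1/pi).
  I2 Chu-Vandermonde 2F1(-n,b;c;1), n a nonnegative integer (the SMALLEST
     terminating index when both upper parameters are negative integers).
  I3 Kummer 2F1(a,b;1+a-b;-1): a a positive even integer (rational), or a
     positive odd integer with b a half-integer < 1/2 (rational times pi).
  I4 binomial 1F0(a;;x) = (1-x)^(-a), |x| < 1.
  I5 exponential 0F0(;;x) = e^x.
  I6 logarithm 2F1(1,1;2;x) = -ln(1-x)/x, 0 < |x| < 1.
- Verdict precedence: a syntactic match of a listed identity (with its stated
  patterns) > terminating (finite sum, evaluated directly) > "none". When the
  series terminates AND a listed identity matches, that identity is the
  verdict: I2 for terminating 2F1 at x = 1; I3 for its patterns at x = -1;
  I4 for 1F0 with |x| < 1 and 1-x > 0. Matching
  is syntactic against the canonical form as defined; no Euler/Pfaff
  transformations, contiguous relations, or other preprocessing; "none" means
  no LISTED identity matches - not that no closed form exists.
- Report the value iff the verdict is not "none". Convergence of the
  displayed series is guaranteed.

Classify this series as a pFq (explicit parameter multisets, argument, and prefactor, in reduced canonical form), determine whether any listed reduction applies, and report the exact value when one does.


x = \frac{1}{5} here; the reduced form reads 1F0, upper {-\frac{4}{3}}, lower {-}, C = \frac{8}{9}. Verdict (x = \frac{1}{5}): the I4 binomial reduction applies (the 1F0 binomial series: exponent 4/3, x = \frac{1}{5}). Hence: \frac{8}{9} \cdot \left(\frac{4}{5}\right)^{\frac{4}{3}}.

Key observation: t_0 = \frac{8}{9} here, and the running product (prefactor 8/9) telescopes to a rising factorial.
Term ratio: r(k) = \frac{1}{5} * (k-\frac{4}{3}) / [(k+1)] - rational in k. x = \frac{1}{5}; t_0 = \frac{8}{9}; negate the roots.


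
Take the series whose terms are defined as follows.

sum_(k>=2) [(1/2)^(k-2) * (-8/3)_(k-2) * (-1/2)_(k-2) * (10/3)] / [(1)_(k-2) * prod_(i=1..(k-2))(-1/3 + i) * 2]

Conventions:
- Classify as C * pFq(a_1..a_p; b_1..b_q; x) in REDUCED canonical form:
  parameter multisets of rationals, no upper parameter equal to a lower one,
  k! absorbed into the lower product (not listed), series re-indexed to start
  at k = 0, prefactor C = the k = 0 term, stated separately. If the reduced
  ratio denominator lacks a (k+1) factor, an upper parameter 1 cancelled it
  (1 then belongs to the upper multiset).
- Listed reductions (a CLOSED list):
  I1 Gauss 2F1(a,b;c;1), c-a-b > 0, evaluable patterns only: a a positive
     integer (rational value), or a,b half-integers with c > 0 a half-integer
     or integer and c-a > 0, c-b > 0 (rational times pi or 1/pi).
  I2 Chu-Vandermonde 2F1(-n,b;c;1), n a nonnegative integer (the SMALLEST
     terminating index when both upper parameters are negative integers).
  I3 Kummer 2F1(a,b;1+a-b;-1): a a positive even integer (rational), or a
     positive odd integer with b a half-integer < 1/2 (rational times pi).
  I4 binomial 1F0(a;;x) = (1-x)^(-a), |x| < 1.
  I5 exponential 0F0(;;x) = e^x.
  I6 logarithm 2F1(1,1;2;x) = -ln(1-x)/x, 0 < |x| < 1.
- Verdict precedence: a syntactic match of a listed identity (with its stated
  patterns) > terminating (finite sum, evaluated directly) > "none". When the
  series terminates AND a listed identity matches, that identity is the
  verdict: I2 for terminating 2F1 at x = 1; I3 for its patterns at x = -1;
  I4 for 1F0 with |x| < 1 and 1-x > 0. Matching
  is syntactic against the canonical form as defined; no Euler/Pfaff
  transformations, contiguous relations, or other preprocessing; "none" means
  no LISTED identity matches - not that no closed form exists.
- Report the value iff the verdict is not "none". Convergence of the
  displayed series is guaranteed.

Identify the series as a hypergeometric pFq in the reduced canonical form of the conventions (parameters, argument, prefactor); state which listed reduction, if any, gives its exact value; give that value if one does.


With C = 5/3: the canonical form is 2F1(-8/3, -1/2; 2/3; 1/2). Verdict: none - at argument 1/2 the multisets {-8/3, -1/2} ; {2/3} match no listed identity.

Structural cue: with t_0 = 5/3, (1)_k (C = 5/3, x = 1/2) is k! itself.
Consecutive-term ratio: r(k) = (1/2) * (k-8/3) (k-1/2) / [(k+2/3) (k+1)] - rational; roots negated = parameters, x = (1/2), C = 5/3.


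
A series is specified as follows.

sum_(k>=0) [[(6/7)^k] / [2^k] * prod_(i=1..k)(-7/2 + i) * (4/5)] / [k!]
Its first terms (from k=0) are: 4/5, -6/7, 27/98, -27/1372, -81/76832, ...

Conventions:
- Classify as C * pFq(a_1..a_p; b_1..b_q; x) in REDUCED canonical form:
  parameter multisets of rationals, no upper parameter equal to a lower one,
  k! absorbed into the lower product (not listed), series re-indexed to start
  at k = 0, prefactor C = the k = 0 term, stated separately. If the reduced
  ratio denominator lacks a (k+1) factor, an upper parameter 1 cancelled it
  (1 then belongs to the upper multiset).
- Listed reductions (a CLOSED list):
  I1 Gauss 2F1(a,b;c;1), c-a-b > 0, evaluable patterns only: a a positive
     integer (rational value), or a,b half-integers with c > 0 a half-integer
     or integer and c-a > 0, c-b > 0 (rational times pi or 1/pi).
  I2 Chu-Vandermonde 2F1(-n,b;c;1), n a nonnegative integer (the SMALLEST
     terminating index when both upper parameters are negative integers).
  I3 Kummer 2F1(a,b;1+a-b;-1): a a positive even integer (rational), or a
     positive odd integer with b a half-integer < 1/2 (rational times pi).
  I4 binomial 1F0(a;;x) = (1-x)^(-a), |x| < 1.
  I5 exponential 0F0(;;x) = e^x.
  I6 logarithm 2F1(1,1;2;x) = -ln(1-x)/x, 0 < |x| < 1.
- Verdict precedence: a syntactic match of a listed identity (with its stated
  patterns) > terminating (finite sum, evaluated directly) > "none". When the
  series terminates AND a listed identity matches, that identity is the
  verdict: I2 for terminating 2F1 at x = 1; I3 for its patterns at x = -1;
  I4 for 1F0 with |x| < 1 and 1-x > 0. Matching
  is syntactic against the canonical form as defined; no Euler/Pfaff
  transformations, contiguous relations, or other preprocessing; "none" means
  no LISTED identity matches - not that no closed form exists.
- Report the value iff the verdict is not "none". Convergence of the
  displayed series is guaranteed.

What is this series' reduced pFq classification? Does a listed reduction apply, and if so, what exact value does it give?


Structural cue: t_0 = 4/5 here, and the running product (prefactor 4/5) telescopes to a rising factorial.
Consecutive-term ratio: r(k) = (3/7) * (k-5/2) / [(k+1)] ; factor over Q: parameters, x = (3/7), and C = 4/5.

With C = 4/5: the canonical form is 1F0(-5/2; -; 3/7). Verdict: the binomial series (I4) applies (the 1F0 binomial series: exponent 5/2, x = 3/7). Hence: (4/5) * (4/7)^(5/2).


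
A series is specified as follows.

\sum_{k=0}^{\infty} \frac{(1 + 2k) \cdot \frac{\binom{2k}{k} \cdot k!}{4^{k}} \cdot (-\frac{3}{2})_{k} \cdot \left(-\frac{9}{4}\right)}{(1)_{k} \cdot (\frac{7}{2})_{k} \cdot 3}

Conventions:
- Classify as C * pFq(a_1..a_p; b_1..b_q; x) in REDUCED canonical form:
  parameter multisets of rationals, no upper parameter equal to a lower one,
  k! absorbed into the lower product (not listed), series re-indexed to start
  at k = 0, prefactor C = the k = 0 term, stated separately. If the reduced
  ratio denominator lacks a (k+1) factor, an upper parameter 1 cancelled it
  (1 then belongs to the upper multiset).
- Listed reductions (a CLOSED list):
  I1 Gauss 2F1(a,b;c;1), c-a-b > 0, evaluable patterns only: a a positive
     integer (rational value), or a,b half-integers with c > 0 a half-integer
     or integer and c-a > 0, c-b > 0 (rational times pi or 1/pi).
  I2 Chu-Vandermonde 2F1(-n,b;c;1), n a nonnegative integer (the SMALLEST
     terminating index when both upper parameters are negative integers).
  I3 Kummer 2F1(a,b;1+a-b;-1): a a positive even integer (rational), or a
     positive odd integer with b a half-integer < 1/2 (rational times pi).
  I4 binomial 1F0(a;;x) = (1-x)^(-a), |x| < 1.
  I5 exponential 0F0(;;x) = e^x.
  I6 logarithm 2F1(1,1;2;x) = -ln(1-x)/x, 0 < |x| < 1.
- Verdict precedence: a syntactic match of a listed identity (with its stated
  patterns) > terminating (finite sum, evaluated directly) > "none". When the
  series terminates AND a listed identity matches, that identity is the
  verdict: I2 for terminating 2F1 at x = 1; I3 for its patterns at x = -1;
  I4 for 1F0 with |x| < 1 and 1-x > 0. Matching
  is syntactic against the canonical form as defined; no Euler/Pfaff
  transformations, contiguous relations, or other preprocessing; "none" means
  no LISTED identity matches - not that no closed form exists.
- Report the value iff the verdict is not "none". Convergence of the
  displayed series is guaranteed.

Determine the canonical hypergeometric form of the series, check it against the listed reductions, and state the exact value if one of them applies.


This is -\frac{3}{4} * 2F1(-\frac{3}{2}, \frac{3}{2}; \frac{7}{2}; 1) in reduced canonical form. Verdict at x = 1: the half-integer Gauss pattern (I1) matches (x = 1; upper {-\frac{3}{2}, \frac{3}{2}} half-integers, c = \frac{7}{2} in the evaluable pattern). Hence: \left(-\frac{225}{2048}\right) \cdot \pi.

Structural cue: with t_0 = -\frac{3}{4}, the constant factors (prefactor -3/4) combine into one prefactor.
Step ratio: r(k) = 1 * (k-\frac{3}{2}) (k+\frac{3}{2}) / [(k+\frac{7}{2}) (k+1)] - poly over poly, x = 1 from leading terms; C = -\frac{3}{4} at k = 0.


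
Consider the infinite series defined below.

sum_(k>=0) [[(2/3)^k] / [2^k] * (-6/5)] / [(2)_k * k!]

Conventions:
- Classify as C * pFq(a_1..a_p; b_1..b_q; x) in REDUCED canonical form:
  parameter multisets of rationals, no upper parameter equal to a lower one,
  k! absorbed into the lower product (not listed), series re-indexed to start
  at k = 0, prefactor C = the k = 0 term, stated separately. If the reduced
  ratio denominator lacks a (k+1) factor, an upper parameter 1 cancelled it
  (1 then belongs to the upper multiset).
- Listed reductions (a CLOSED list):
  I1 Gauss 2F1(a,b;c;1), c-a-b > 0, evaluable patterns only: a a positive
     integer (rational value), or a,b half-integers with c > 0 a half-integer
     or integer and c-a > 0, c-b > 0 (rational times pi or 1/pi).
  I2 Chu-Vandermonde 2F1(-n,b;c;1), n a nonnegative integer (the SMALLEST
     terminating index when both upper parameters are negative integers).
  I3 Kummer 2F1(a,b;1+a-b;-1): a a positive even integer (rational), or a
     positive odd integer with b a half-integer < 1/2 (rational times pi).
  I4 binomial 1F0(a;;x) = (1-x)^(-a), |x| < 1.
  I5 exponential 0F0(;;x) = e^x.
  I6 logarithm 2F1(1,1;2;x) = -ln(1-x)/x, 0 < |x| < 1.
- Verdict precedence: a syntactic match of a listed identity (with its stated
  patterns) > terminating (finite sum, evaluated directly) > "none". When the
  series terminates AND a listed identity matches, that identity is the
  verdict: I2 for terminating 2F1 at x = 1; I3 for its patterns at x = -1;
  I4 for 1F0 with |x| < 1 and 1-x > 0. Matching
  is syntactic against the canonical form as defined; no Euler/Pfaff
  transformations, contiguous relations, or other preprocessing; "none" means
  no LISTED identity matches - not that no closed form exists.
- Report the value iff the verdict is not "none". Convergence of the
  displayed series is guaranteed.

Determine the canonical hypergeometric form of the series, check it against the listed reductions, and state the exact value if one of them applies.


Key observation: t_0 = -6/5 here, and the two k-th powers (C = -6/5) combine into one argument.
Step ratio: r(k) = (1/3) * 1 / [(k+2) (k+1)] - rational in k. x = (1/3); t_0 = -6/5; negate the roots.

Prefactor -6/5, argument 1/3: 0F1 with upper {-} over lower {2}. Verdict: no listed reduction: x = 1/3 and upper {-} fail every I1-I6 pattern.


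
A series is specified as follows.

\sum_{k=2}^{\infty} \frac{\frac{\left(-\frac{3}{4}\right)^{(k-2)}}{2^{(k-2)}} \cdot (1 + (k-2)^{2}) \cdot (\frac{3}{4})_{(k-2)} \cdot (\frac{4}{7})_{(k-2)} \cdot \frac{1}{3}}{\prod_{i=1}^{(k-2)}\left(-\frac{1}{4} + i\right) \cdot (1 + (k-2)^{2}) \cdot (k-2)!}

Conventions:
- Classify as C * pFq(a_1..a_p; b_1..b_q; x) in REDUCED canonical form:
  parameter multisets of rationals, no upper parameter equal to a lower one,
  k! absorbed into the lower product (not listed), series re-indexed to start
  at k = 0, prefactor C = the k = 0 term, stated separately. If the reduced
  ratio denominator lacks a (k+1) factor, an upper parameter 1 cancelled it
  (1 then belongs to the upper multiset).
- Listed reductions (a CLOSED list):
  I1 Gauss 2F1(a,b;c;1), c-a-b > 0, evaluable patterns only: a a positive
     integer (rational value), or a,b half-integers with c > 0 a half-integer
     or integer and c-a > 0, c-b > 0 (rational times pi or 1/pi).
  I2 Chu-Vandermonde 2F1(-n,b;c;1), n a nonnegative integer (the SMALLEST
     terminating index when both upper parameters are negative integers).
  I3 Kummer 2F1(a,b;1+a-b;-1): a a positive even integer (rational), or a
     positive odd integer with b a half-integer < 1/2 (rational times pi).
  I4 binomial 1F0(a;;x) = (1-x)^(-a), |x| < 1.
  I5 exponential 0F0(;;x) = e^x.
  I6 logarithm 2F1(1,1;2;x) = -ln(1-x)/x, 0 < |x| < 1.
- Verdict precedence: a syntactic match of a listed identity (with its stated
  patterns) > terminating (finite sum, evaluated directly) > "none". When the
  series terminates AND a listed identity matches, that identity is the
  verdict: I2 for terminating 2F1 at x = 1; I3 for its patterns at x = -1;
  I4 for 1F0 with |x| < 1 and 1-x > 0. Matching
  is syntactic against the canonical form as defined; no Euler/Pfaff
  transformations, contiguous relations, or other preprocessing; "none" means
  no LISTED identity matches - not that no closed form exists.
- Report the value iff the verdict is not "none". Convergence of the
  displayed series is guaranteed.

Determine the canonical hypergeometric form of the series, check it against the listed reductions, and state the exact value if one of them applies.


The series (x = -\frac{3}{8}) is 1F0: upper {\frac{4}{7}}, lower {-}, prefactor \frac{1}{3}. Verdict (x = -\frac{3}{8}): the I4 binomial reduction applies (the 1F0 binomial series: exponent -4/7, x = -\frac{3}{8}). Value: \frac{1}{3} \cdot \left(\frac{11}{8}\right)^{-\frac{4}{7}}.

The tell: t_0 being \frac{1}{3}, the two k-th powers (prefactor 1/3) combine into one argument.
Step ratio: r(k) = -\frac{3}{8} * (k+\frac{4}{7}) / [(k+1)] - rational in k. x = -\frac{3}{8}; t_0 = \frac{1}{3}; negate the roots.


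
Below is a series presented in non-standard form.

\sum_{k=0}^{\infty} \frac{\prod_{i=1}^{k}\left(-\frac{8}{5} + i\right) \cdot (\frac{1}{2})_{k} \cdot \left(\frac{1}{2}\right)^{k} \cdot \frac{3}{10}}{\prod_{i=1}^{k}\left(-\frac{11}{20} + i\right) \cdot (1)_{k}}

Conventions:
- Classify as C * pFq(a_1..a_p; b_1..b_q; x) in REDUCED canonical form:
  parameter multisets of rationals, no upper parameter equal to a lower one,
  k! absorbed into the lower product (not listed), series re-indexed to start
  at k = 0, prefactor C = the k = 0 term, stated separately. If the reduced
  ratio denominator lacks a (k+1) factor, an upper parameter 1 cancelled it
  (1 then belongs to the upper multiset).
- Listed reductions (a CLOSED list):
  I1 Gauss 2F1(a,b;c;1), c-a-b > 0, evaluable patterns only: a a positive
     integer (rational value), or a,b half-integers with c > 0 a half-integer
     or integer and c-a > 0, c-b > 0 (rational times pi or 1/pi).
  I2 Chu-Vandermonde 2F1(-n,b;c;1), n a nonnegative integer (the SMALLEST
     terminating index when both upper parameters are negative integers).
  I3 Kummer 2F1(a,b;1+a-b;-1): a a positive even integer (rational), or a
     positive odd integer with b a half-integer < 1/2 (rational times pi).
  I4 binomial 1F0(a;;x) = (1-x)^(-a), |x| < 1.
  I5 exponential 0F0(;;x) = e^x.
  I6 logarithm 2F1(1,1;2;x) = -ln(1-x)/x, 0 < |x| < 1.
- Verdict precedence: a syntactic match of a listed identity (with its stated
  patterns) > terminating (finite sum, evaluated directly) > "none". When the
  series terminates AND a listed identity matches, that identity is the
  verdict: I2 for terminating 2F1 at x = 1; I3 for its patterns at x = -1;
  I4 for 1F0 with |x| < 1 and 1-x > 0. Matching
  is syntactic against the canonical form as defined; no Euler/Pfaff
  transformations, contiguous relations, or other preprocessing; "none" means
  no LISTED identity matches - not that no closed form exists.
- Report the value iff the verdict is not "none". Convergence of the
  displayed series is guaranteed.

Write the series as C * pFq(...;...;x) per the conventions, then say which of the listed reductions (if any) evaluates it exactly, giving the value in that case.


Structural cue: from the first term \frac{3}{10}: (1)_k (prefactor 3/10) is k! itself.
Adjacent-term ratio: r(k) = \frac{1}{2} * (k-\frac{3}{5}) (k+\frac{1}{2}) / [(k+\frac{9}{20}) (k+1)] - rational in k. x = \frac{1}{2}; t_0 = \frac{3}{10}; negate the roots.

Prefactor \frac{3}{10}, argument \frac{1}{2}: 2F1 with upper {-\frac{3}{5}, \frac{1}{2}} over lower {\frac{9}{20}}. Verdict: none - this 2F1 at x = \frac{1}{2} matches no listed pattern, and upper {-\frac{3}{5}, \frac{1}{2}} holds no stopper.


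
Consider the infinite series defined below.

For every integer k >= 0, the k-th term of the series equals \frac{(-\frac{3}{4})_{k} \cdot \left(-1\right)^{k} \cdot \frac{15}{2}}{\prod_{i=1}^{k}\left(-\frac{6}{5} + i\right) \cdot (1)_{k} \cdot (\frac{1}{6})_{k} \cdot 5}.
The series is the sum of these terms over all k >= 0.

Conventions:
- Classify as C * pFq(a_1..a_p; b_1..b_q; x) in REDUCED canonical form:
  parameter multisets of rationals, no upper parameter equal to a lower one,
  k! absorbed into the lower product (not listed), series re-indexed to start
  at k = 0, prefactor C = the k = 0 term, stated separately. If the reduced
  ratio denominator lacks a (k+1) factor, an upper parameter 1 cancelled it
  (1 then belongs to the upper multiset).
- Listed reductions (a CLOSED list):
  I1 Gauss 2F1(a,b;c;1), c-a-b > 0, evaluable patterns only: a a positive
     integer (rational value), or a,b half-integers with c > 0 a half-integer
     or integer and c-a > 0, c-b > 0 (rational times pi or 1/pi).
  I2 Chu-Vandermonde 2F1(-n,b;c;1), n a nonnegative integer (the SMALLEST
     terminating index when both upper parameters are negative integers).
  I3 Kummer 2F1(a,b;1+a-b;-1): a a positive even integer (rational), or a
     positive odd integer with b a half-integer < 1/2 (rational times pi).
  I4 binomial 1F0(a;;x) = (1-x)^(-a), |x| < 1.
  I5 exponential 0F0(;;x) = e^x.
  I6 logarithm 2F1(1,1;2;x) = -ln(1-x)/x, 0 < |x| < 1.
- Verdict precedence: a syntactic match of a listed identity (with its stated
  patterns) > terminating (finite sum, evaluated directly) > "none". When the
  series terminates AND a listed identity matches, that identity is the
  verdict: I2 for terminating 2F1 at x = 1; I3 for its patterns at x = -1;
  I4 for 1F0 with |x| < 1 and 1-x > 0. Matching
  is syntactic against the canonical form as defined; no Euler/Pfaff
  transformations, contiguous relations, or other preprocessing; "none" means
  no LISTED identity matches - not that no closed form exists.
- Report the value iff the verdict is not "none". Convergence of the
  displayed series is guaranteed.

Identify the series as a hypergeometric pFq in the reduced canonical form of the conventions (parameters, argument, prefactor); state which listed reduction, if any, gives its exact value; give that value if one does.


This is \frac{3}{2} * 1F2(-\frac{3}{4}; -\frac{1}{5}, \frac{1}{6}; -1) in reduced canonical form. Verdict: none (x = -1): each listed identity misses the multisets {-\frac{3}{4}} ; {-\frac{1}{5}, \frac{1}{6}}.

Key observation: from the first term \frac{3}{2}: the lower running product (C = 3/2, x = -1) is a rising factorial.
Adjacent-term ratio: r(k) = -1 * (k-\frac{3}{4}) / [(k-\frac{1}{5}) (k+\frac{1}{6}) (k+1)] - rational in k. x = -1; t_0 = \frac{3}{2}; negate the roots.


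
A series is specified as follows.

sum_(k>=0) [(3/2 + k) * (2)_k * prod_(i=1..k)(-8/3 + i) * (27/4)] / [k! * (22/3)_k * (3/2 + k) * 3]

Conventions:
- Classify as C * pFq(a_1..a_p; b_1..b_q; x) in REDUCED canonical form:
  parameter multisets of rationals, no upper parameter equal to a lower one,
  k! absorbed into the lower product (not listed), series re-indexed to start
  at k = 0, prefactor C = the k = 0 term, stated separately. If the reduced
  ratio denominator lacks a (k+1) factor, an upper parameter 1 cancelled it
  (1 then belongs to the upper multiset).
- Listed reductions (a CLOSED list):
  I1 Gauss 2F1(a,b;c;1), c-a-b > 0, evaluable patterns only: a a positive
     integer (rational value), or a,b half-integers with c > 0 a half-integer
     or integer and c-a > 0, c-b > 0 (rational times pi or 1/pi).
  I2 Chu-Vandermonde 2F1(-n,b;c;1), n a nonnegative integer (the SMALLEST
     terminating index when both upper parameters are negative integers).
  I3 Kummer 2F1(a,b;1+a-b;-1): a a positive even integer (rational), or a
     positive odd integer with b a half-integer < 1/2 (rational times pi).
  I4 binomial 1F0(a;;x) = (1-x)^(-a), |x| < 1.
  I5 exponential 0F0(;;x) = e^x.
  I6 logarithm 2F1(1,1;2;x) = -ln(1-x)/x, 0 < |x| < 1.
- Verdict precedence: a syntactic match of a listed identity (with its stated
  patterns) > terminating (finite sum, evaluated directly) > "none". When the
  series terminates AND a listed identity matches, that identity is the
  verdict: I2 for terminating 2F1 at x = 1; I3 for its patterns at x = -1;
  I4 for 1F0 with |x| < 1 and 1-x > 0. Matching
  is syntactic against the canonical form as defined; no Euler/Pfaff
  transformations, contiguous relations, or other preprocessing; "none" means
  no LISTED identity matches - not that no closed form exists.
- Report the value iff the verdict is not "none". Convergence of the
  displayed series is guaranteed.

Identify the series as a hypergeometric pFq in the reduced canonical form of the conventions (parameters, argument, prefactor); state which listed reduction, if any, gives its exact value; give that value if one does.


This is 9/4 * 2F1(-5/3, 2; 22/3; 1) in reduced canonical form. Verdict (x = 1): Gauss's theorem (I1) applies (x = 1: the Gamma ratio telescopes since c-a-b = 7 > 0 and a = 2 in Z>0). Sum: 19/14.

Key observation: from the first term 9/4: k + 3/2 divides numerator and denominator alike; C = 9/4 after cancelling.
Adjacent-term ratio: r(k) = 1 * (k-5/3) (k+2) / [(k+22/3) (k+1)] - rational in k, leading ratio 1; with t_0 = 9/4, classification follows.


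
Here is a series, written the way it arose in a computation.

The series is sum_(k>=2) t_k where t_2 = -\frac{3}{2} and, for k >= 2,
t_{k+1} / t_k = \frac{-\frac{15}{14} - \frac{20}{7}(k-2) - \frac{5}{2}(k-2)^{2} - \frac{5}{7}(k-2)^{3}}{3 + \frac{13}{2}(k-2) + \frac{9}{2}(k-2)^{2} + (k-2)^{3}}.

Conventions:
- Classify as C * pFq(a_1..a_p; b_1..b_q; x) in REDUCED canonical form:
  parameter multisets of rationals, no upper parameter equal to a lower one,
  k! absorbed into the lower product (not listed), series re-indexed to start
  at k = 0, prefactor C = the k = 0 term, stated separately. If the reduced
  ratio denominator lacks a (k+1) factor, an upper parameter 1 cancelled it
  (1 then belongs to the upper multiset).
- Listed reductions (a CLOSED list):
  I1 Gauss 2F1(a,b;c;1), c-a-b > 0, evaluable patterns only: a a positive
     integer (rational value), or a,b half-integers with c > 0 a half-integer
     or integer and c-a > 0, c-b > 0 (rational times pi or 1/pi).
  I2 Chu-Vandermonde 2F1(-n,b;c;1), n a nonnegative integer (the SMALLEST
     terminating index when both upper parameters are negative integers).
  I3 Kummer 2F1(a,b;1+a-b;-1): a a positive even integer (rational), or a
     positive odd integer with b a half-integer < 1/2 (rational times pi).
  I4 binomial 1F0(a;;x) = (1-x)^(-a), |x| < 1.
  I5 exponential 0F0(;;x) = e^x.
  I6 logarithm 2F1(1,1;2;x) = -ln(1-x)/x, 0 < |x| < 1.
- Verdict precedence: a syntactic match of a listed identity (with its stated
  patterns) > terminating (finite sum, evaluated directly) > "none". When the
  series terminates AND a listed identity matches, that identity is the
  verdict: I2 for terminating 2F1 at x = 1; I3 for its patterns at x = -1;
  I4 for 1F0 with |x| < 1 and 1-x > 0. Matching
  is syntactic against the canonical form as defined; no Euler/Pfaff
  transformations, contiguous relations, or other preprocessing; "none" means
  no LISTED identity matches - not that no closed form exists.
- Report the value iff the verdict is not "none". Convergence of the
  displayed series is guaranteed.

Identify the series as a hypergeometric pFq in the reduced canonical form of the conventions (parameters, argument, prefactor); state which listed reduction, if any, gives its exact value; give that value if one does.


The tell: t_0 = -\frac{3}{2} here, and the expanded ratio factors over Q; prefactor -3/2, roots give parameters.
Adjacent-term ratio: r(k) = -\frac{5}{7} * (k+1) (k+1) / [(k+2) (k+1)] ; factor over Q: parameters, x = -\frac{5}{7}, and C = -\frac{3}{2}.

At argument -\frac{5}{7}: a 2F1 with upper {1, 1}, lower {2}, scaled by C = -\frac{3}{2}. Verdict: the I6 logarithm reduction applies (the logarithm: parameters (1,1;2), x = -\frac{5}{7}). Its exact value is \left(-\frac{21}{10}\right) \cdot \ln\left(\frac{12}{7}\right).


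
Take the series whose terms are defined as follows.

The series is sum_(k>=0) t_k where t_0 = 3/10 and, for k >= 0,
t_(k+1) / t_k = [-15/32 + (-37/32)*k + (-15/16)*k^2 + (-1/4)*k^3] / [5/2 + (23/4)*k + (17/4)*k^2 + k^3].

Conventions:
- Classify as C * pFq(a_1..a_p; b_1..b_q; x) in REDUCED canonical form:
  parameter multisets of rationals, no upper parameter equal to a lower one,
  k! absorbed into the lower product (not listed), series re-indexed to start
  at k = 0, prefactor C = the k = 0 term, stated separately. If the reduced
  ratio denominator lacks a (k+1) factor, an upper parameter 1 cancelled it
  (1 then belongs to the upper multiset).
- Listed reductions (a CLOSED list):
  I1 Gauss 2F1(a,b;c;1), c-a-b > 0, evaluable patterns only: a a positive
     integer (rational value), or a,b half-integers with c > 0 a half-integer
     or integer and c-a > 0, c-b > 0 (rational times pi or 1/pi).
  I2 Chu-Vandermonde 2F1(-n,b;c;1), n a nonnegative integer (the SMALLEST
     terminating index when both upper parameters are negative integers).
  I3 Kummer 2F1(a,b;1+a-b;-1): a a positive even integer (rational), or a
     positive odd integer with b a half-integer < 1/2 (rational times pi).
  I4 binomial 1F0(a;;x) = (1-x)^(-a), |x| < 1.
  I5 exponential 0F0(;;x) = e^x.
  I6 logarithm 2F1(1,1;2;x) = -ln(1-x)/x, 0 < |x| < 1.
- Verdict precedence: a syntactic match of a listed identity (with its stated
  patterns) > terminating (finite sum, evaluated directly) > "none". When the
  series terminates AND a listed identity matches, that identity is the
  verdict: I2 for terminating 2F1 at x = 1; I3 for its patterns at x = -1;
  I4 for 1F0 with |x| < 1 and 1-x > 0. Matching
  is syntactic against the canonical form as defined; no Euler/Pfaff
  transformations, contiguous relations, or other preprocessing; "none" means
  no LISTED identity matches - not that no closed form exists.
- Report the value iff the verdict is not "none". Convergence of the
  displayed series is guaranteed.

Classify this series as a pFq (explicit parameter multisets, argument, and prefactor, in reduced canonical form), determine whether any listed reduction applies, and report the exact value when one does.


x = -1/4 here; the reduced form reads 2F1, upper {1, 3/2}, lower {2}, C = 3/10. Verdict: none. A 2F1 with upper {1, 3/2} fits none of I1-I6 at x = -1/4; the sum runs forever.

The tell: t_0 being 3/10, the parameter 5/4 appears in both the upper and lower lists and cancels.
Adjacent-term ratio: r(k) = (-1/4) * (k+1) (k+3/2) / [(k+2) (k+1)] - rational in k. x = (-1/4); t_0 = 3/10; negate the roots.


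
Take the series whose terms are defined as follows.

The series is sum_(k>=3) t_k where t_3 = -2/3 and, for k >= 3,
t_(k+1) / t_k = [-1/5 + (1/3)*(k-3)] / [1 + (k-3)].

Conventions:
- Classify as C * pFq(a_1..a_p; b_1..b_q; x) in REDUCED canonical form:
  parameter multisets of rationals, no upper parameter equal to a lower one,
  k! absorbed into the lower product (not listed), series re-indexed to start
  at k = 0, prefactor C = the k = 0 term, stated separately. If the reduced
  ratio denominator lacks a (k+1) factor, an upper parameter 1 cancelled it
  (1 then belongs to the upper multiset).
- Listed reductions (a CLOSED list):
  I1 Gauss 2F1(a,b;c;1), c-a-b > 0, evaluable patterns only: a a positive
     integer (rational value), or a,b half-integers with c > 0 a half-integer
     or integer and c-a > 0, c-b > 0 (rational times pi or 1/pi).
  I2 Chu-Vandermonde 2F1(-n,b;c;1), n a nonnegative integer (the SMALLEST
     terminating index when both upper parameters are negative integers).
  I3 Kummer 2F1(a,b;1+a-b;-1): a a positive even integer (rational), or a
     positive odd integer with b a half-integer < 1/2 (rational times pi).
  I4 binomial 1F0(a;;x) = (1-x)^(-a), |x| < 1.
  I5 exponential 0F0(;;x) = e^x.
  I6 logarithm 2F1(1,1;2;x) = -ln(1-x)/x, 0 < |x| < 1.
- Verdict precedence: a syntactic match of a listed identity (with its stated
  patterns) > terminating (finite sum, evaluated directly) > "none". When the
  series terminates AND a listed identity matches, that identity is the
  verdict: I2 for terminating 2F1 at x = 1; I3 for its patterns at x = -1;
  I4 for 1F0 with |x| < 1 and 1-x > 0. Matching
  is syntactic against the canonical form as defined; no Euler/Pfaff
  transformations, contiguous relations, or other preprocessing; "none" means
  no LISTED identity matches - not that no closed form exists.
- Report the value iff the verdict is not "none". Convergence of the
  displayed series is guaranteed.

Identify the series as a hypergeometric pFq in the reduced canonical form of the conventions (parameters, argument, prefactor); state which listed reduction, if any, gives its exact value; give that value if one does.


Reduced: x = 1/3, 1F0, upper = {-3/5}, lower = {-}, C = -2/3. Verdict: this is the binomial series (I4) (the 1F0 binomial series: exponent 3/5, x = 1/3). Hence: (-2/3) * (2/3)^(3/5).

Structural cue: x = (1/3) and roots of the ratio polynomials (C = -2/3) are the negated parameters.
Term ratio: r(k) = (1/3) * (k-3/5) / [(k+1)] - rational in k. x = (1/3); t_0 = -2/3; negate the roots.


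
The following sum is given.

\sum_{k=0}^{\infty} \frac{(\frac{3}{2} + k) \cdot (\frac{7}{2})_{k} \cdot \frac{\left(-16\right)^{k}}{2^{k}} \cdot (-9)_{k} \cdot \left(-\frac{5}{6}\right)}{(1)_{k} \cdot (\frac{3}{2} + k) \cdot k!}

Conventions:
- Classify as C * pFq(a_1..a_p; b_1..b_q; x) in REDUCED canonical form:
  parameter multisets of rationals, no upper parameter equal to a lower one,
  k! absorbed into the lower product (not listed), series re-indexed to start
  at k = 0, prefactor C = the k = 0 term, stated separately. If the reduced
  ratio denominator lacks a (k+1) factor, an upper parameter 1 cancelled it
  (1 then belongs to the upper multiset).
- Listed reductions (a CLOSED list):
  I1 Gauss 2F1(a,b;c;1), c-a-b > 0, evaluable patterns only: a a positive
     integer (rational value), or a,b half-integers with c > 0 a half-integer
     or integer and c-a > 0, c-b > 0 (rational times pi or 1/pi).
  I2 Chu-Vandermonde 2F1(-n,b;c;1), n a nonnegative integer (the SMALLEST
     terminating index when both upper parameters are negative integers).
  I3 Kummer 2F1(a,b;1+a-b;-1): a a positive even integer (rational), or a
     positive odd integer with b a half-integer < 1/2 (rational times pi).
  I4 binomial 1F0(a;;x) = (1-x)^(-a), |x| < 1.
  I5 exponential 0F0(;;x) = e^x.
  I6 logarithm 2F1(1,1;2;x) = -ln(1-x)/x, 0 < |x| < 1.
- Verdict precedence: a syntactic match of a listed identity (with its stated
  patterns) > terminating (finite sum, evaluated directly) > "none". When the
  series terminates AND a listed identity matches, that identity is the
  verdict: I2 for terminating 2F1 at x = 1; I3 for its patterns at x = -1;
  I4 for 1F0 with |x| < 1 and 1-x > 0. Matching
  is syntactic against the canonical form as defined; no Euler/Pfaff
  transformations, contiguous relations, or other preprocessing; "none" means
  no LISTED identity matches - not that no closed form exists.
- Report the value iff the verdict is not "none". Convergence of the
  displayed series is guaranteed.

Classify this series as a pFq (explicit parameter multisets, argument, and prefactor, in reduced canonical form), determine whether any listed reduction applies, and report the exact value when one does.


x = -8 here; the reduced form reads 2F1, upper {-9, \frac{7}{2}}, lower {1}, C = -\frac{5}{6}. Verdict: terminating. (-9)_k vanishes past k = 9, leaving a 10-term sum, computed directly. Hence: -\frac{175013186065}{6}.

Key step: t_0 = -\frac{5}{6} here, and the two k-th powers (C = -5/6) combine into one argument.
Term ratio: r(k) = -8 * (k-9) (k+\frac{7}{2}) / [(k+1) (k+1)] - rational in k, leading ratio -8; with t_0 = -\frac{5}{6}, classification follows.


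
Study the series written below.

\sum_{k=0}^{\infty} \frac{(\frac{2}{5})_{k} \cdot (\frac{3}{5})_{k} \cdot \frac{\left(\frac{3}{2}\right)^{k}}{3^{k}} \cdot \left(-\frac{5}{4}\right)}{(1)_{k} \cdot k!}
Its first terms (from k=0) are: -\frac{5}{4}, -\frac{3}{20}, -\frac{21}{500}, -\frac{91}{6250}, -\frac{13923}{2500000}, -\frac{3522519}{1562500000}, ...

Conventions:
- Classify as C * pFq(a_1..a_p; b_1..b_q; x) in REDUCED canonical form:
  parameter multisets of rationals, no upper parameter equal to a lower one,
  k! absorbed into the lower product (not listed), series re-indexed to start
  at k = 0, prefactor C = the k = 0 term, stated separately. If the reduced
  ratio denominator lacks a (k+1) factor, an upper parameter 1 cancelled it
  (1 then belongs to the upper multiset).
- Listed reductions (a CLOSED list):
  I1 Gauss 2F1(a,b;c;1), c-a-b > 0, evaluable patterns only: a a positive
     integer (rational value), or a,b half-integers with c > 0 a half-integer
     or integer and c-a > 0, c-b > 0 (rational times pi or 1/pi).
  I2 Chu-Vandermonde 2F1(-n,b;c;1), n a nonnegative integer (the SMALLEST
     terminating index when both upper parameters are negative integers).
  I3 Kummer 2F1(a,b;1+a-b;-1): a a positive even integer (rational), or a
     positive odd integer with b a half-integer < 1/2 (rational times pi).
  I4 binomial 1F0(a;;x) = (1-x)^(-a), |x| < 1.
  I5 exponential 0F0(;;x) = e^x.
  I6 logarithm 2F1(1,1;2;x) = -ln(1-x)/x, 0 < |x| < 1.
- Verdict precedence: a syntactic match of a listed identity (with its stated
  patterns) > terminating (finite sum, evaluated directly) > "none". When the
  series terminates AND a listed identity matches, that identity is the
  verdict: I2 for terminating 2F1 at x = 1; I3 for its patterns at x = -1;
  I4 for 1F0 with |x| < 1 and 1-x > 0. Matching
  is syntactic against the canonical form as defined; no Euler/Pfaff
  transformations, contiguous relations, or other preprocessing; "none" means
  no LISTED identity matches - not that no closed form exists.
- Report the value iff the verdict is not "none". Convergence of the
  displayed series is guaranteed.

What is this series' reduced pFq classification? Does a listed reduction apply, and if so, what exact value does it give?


At argument \frac{1}{2}: a 2F1 with upper {\frac{2}{5}, \frac{3}{5}}, lower {1}, scaled by C = -\frac{5}{4}. Verdict: none. A 2F1 with upper {\frac{2}{5}, \frac{3}{5}} fits none of I1-I6 at x = \frac{1}{2}; the sum runs forever.

Key step: x = \frac{1}{2} and the two k-th powers (prefactor -5/4) combine into one argument.
Ratio: r(k) = \frac{1}{2} * (k+\frac{2}{5}) (k+\frac{3}{5}) / [(k+1) (k+1)] - rational; roots negated = parameters, x = \frac{1}{2}, C = -\frac{5}{4}.


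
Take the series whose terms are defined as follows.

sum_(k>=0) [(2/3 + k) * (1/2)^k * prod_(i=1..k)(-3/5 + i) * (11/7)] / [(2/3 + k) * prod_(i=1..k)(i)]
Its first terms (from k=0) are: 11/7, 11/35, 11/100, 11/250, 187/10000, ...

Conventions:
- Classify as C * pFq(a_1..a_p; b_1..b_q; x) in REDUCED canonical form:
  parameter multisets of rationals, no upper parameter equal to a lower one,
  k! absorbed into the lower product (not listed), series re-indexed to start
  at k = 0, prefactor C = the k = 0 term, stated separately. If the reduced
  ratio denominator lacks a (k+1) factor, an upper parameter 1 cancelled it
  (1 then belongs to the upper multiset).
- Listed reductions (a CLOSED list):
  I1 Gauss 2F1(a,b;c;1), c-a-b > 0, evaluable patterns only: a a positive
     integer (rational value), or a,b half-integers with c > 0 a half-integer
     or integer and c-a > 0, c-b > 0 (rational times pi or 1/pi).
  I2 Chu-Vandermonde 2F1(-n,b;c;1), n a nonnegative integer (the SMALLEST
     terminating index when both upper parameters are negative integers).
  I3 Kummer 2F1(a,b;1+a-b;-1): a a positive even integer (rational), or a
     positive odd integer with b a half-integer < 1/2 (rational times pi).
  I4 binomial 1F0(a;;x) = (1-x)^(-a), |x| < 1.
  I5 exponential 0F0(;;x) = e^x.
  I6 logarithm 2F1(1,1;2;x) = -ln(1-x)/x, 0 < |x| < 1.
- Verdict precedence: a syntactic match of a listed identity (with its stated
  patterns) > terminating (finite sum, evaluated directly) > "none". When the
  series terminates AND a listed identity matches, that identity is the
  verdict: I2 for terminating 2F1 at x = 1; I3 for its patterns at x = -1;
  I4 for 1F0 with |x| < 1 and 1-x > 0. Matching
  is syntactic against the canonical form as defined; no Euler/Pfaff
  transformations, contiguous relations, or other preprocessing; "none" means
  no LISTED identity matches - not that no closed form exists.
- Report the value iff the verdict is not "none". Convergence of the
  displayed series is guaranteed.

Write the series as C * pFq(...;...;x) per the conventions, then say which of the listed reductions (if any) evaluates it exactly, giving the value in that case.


Reduced: x = 1/2, 1F0, upper = {2/5}, lower = {-}, C = 11/7. Verdict: the binomial series (I4) fires (the 1F0 binomial series: exponent -2/5, x = 1/2). Exact value: (11/7) * (1/2)^(-2/5).

First insight: from the first term 11/7: the product of the first k integers (C = 11/7) is k!.
Term ratio: r(k) = (1/2) * (k+2/5) / [(k+1)] ; factor over Q: parameters, x = (1/2), and C = 11/7.


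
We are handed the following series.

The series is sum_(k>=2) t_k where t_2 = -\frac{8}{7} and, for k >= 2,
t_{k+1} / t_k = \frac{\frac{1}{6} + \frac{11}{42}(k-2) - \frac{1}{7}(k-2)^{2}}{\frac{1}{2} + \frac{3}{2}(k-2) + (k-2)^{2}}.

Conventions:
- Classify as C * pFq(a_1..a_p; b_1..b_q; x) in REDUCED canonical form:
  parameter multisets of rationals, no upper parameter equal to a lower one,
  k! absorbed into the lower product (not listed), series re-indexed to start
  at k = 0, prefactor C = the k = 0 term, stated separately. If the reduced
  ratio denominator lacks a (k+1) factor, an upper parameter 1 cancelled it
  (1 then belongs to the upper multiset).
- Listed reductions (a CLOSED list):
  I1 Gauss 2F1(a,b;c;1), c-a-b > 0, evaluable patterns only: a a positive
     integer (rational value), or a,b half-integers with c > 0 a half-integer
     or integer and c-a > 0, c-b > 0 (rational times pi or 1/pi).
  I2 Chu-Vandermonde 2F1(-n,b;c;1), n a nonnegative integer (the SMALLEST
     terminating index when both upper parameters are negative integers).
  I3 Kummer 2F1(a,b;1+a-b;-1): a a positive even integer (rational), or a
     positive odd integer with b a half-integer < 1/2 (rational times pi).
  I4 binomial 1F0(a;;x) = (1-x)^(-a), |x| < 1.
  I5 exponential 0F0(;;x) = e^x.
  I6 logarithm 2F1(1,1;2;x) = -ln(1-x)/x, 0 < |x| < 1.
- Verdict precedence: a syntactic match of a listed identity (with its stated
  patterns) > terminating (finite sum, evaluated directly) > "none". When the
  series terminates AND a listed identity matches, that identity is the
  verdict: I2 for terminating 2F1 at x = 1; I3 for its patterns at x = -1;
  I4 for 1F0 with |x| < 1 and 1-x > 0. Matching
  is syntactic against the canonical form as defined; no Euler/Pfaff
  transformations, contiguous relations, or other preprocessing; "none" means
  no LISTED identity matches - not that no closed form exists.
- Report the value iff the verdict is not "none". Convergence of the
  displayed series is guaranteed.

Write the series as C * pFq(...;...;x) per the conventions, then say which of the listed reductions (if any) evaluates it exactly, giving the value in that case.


Key step: from the first term -\frac{8}{7}: cancel k + 1/2 from the displayed ratio first; then C = -8/7, x = -1/7.
Ratio: r(k) = -\frac{1}{7} * (k-\frac{7}{3}) / [(k+1)] - poly over poly, x = -\frac{1}{7} from leading terms; C = -\frac{8}{7} at k = 0.

x = -\frac{1}{7} here; the reduced form reads 1F0, upper {-\frac{7}{3}}, lower {-}, C = -\frac{8}{7}. Verdict (x = -\frac{1}{7}): binomial (I4) applies (the 1F0 binomial series: exponent 7/3, x = -\frac{1}{7}). Exact value: \left(-\frac{8}{7}\right) \cdot \left(\frac{8}{7}\right)^{\frac{7}{3}}.
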